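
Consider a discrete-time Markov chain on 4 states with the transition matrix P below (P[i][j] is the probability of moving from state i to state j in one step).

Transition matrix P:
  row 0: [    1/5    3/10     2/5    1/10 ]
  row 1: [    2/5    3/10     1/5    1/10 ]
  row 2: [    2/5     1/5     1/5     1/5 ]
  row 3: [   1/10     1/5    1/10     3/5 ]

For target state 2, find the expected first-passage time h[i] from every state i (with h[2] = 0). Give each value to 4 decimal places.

First-step conditioning: h[2] = 0; for i ≠ 2, h[i] = 1 + Σ_k P[i][k]·h[k].
  h[0] = 1 + 1/5·h[0] + 3/10·h[1] + 1/10·h[3]
  h[1] = 1 + 2/5·h[0] + 3/10·h[1] + 1/10·h[3]
  h[3] = 1 + 1/10·h[0] + 1/5·h[1] + 3/5·h[3]
Solving the 3×3 linear system over states ≠ 2 gives exactly h = [250/71, 300/71, 0, 390/71] (h[2] = 0 is the target).

h = [3.5211, 4.2254, 0.0000, 5.4930]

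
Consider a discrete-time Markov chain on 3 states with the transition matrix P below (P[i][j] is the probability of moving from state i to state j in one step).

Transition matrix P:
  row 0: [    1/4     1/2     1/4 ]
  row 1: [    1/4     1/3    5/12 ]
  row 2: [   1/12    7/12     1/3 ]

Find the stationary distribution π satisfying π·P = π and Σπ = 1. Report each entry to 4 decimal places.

π = [0.1908, 0.4539, 0.3553]

Balance equations π_j = Σ_i π_i·P[i][j]:
  π_0 = 1/4·π_0 + 1/4·π_1 + 1/12·π_2
  π_1 = 1/2·π_0 + 1/3·π_1 + 7/12·π_2
  normalize: π_0 + π_1 + π_2 = 1
Solving the linear system gives exactly π = [29/152, 69/152, 27/76].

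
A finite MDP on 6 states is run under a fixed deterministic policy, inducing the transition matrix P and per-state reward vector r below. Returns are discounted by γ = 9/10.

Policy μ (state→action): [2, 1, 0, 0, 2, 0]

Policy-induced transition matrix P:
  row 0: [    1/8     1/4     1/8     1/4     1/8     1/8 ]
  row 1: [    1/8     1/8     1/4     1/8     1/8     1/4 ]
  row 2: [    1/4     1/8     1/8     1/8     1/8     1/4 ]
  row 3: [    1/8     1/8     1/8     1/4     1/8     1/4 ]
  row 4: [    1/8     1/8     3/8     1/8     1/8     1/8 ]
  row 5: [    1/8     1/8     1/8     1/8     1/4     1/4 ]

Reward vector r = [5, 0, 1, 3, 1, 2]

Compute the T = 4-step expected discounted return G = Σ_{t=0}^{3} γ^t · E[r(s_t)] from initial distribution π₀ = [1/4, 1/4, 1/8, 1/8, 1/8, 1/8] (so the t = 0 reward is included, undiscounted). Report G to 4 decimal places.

G = 6.9466

t=0: π = [0.2500, 0.2500, 0.1250, 0.1250, 0.1250, 0.1250], E[r] = 2.1250, γ^t·E[r] = 2.125000, running G = 2.125000
t=1: π = [0.1406, 0.1563, 0.1875, 0.1719, 0.1406, 0.2031], E[r] = 1.9531, γ^t·E[r] = 1.757813, running G = 3.882813
t=2: π = [0.1484, 0.1426, 0.1797, 0.1641, 0.1504, 0.2148], E[r] = 1.9941, γ^t·E[r] = 1.615254, running G = 5.498066
t=3: π = [0.1475, 0.1436, 0.1804, 0.1641, 0.1519, 0.2126], E[r] = 1.9871, γ^t·E[r] = 1.448567, running G = 6.946634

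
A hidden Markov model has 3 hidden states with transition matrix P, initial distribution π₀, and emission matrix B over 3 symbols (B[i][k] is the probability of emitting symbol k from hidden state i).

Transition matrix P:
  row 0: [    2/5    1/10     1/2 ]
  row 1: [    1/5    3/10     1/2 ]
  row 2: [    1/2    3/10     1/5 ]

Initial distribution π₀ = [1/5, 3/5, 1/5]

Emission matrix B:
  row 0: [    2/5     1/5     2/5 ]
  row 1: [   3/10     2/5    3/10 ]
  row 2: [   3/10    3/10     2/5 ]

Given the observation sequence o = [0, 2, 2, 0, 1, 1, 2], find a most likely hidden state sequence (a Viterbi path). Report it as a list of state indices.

path = [1, 2, 0, 0, 2, 1, 2]

t=0: δ = [8.000e-02, 1.800e-01, 6.000e-02]  (obs o_0=0)
t=1: δ = [1.440e-02, 1.620e-02, 3.600e-02]  ψ = [1, 1, 1]  (obs o_1=2)
t=2: δ = [7.200e-03, 3.240e-03, 3.240e-03]  ψ = [2, 2, 1]  (obs o_2=2)
t=3: δ = [1.152e-03, 2.916e-04, 1.080e-03]  ψ = [0, 1, 0]  (obs o_3=0)
t=4: δ = [1.080e-04, 1.296e-04, 1.728e-04]  ψ = [2, 2, 0]  (obs o_4=1)
t=5: δ = [1.728e-05, 2.074e-05, 1.944e-05]  ψ = [2, 2, 1]  (obs o_5=1)
t=6: δ = [3.888e-06, 1.866e-06, 4.147e-06]  ψ = [2, 1, 1]  (obs o_6=2)
backtrack: best end state = 2; path = [1, 2, 0, 0, 2, 1, 2]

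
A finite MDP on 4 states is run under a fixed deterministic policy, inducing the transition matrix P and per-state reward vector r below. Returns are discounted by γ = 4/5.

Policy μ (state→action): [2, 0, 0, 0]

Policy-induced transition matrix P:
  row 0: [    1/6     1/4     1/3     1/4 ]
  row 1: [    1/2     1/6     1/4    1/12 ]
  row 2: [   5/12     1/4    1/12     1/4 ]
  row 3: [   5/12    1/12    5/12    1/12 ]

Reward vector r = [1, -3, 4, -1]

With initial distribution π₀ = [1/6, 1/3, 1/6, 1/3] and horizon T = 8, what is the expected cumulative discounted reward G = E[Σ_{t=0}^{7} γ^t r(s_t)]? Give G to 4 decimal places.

G = 1.6530

t=0: π = [0.1667, 0.3333, 0.1667, 0.3333], E[r] = -0.5000, γ^t·E[r] = -0.500000, running G = -0.500000
t=1: π = [0.4028, 0.1667, 0.2917, 0.1389], E[r] = 0.9306, γ^t·E[r] = 0.744444, running G = 0.244444
t=2: π = [0.3299, 0.2130, 0.2581, 0.1991], E[r] = 0.5243, γ^t·E[r] = 0.335556, running G = 0.580000
t=3: π = [0.3519, 0.1991, 0.2677, 0.1813], E[r] = 0.6440, γ^t·E[r] = 0.329728, running G = 0.909728
t=4: π = [0.3453, 0.2032, 0.2649, 0.1866], E[r] = 0.6089, γ^t·E[r] = 0.249393, running G = 1.159121
t=5: π = [0.3473, 0.2020, 0.2657, 0.1850], E[r] = 0.6192, γ^t·E[r] = 0.202901, running G = 1.362022
t=6: π = [0.3467, 0.2023, 0.2655, 0.1855], E[r] = 0.6162, γ^t·E[r] = 0.161523, running G = 1.523545
t=7: π = [0.3469, 0.2022, 0.2656, 0.1854], E[r] = 0.6171, γ^t·E[r] = 0.129407, running G = 1.652952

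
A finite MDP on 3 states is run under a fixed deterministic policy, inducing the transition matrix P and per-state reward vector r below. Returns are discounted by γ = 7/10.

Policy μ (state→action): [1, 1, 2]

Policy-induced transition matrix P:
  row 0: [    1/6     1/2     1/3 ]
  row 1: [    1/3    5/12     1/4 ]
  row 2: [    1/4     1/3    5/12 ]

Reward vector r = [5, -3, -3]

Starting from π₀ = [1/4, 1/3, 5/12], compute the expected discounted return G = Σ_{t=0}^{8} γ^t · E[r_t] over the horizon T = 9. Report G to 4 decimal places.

t=0: π = [0.2500, 0.3333, 0.4167], E[r] = -1.0000, γ^t·E[r] = -1.000000, running G = -1.000000
t=1: π = [0.2569, 0.4028, 0.3403], E[r] = -0.9444, γ^t·E[r] = -0.661111, running G = -1.661111
t=2: π = [0.2622, 0.4097, 0.3281], E[r] = -0.9028, γ^t·E[r] = -0.442361, running G = -2.103472
t=3: π = [0.2623, 0.4112, 0.3265], E[r] = -0.9016, γ^t·E[r] = -0.309256, running G = -2.412728
t=4: π = [0.2624, 0.4113, 0.3263], E[r] = -0.9008, γ^t·E[r] = -0.216271, running G = -2.628999
t=5: π = [0.2624, 0.4113, 0.3262], E[r] = -0.9007, γ^t·E[r] = -0.151385, running G = -2.780384
t=6: π = [0.2624, 0.4113, 0.3262], E[r] = -0.9007, γ^t·E[r] = -0.105968, running G = -2.886352
t=7: π = [0.2624, 0.4113, 0.3262], E[r] = -0.9007, γ^t·E[r] = -0.074177, running G = -2.960529
t=8: π = [0.2624, 0.4113, 0.3262], E[r] = -0.9007, γ^t·E[r] = -0.051924, running G = -3.012453

G = -3.0125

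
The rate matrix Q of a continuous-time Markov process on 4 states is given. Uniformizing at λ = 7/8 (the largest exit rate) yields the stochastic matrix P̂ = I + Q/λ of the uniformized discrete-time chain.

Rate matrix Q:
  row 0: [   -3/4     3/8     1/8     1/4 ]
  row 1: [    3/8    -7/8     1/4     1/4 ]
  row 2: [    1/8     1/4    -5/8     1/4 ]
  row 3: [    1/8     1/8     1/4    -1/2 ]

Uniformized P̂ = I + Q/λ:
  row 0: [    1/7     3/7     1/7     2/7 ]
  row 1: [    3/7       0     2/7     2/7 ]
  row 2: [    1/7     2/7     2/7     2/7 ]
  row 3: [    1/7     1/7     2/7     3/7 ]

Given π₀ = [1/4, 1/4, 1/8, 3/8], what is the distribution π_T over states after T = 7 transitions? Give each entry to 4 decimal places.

π = [0.2022, 0.2076, 0.2568, 0.3333]

t=0: π = [0.2500, 0.2500, 0.1250, 0.3750]
t=1: π = [0.2143, 0.1964, 0.2500, 0.3393]
t=2: π = [0.1990, 0.2117, 0.2551, 0.3342]
t=3: π = [0.2034, 0.2059, 0.2573, 0.3335]
t=4: π = [0.2017, 0.2083, 0.2567, 0.3334]
t=5: π = [0.2024, 0.2074, 0.2569, 0.3333]
t=6: π = [0.2021, 0.2078, 0.2568, 0.3333]
t=7: π = [0.2022, 0.2076, 0.2568, 0.3333]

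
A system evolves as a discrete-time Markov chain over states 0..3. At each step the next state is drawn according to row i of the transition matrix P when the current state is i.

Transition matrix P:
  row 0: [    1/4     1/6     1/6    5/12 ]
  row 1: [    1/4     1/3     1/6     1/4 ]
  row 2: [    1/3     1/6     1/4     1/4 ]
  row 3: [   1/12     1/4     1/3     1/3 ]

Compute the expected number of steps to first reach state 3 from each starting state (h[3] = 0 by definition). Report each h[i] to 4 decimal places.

h = [2.8326, 3.3991, 3.3476, 0.0000]

First-step conditioning: h[3] = 0; for i ≠ 3, h[i] = 1 + Σ_k P[i][k]·h[k].
  h[0] = 1 + 1/4·h[0] + 1/6·h[1] + 1/6·h[2]
  h[1] = 1 + 1/4·h[0] + 1/3·h[1] + 1/6·h[2]
  h[2] = 1 + 1/3·h[0] + 1/6·h[1] + 1/4·h[2]
Solving the 3×3 linear system over states ≠ 3 gives exactly h = [660/233, 792/233, 780/233, 0] (h[3] = 0 is the target).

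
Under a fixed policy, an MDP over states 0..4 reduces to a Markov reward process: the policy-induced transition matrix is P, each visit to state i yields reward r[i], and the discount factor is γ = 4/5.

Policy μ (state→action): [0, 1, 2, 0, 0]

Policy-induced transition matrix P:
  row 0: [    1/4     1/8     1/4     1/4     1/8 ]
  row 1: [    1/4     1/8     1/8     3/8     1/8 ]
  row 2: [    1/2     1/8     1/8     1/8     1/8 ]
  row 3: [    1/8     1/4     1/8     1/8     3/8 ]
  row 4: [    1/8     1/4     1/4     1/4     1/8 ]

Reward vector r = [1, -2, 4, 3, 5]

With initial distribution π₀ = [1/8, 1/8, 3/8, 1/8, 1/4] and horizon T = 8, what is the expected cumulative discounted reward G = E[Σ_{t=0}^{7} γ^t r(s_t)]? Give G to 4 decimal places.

t=0: π = [0.1250, 0.1250, 0.3750, 0.1250, 0.2500], E[r] = 3.0000, γ^t·E[r] = 3.000000, running G = 3.000000
t=1: π = [0.2969, 0.1719, 0.1719, 0.2031, 0.1563], E[r] = 2.0313, γ^t·E[r] = 1.625000, running G = 4.625000
t=2: π = [0.2480, 0.1699, 0.1816, 0.2246, 0.1758], E[r] = 2.1875, γ^t·E[r] = 1.400000, running G = 6.025000
t=3: π = [0.2454, 0.1750, 0.1780, 0.2205, 0.1812], E[r] = 2.1743, γ^t·E[r] = 1.113250, running G = 7.138250
t=4: π = [0.2443, 0.1752, 0.1783, 0.2221, 0.1801], E[r] = 2.1740, γ^t·E[r] = 0.890450, running G = 8.028700
t=5: π = [0.2443, 0.1753, 0.1781, 0.2219, 0.1805], E[r] = 2.1741, γ^t·E[r] = 0.712413, running G = 8.741113
t=6: π = [0.2442, 0.1753, 0.1781, 0.2219, 0.1805], E[r] = 2.1741, γ^t·E[r] = 0.569931, running G = 9.311044
t=7: π = [0.2442, 0.1753, 0.1781, 0.2219, 0.1805], E[r] = 2.1741, γ^t·E[r] = 0.455942, running G = 9.766985

G = 9.7670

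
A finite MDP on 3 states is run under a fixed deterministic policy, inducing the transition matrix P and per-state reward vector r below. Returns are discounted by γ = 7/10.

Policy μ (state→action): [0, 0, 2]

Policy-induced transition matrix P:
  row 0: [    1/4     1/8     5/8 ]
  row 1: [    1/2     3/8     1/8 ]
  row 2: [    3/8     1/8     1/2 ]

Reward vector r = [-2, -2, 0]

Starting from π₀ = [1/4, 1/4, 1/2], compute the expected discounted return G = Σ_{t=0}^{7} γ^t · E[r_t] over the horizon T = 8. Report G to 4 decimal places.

t=0: π = [0.2500, 0.2500, 0.5000], E[r] = -1.0000, γ^t·E[r] = -1.000000, running G = -1.000000
t=1: π = [0.3750, 0.1875, 0.4375], E[r] = -1.1250, γ^t·E[r] = -0.787500, running G = -1.787500
t=2: π = [0.3516, 0.1719, 0.4766], E[r] = -1.0469, γ^t·E[r] = -0.512969, running G = -2.300469
t=3: π = [0.3525, 0.1680, 0.4795], E[r] = -1.0410, γ^t·E[r] = -0.357068, running G = -2.657537
t=4: π = [0.3519, 0.1670, 0.4811], E[r] = -1.0378, γ^t·E[r] = -0.249186, running G = -2.906723
t=5: π = [0.3519, 0.1667, 0.4814], E[r] = -1.0373, γ^t·E[r] = -0.174333, running G = -3.081056
t=6: π = [0.3519, 0.1667, 0.4815], E[r] = -1.0371, γ^t·E[r] = -0.122013, running G = -3.203068
t=7: π = [0.3519, 0.1667, 0.4815], E[r] = -1.0371, γ^t·E[r] = -0.085406, running G = -3.288474

G = -3.2885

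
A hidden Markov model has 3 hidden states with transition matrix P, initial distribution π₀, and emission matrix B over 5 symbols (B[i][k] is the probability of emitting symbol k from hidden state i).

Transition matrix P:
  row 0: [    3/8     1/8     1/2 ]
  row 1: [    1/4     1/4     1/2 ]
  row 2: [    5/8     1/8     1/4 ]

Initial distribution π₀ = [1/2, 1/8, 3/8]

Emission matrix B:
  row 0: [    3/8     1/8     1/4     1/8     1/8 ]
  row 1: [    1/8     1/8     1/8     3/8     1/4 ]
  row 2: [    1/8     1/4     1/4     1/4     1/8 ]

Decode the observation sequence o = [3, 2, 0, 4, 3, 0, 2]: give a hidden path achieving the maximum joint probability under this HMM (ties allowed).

path = [2, 0, 0, 0, 2, 0, 2]

t=0: δ = [6.250e-02, 4.688e-02, 9.375e-02]  (obs o_0=3)
t=1: δ = [1.465e-02, 1.465e-03, 7.812e-03]  ψ = [2, 1, 0]  (obs o_1=2)
t=2: δ = [2.060e-03, 2.289e-04, 9.155e-04]  ψ = [0, 0, 0]  (obs o_2=0)
t=3: δ = [9.656e-05, 6.437e-05, 1.287e-04]  ψ = [0, 0, 0]  (obs o_3=4)
t=4: δ = [1.006e-05, 6.035e-06, 1.207e-05]  ψ = [2, 1, 0]  (obs o_4=3)
t=5: δ = [2.829e-06, 1.886e-07, 6.286e-07]  ψ = [2, 1, 0]  (obs o_5=0)
t=6: δ = [2.652e-07, 4.420e-08, 3.536e-07]  ψ = [0, 0, 0]  (obs o_6=2)
backtrack: best end state = 2; path = [2, 0, 0, 0, 2, 0, 2]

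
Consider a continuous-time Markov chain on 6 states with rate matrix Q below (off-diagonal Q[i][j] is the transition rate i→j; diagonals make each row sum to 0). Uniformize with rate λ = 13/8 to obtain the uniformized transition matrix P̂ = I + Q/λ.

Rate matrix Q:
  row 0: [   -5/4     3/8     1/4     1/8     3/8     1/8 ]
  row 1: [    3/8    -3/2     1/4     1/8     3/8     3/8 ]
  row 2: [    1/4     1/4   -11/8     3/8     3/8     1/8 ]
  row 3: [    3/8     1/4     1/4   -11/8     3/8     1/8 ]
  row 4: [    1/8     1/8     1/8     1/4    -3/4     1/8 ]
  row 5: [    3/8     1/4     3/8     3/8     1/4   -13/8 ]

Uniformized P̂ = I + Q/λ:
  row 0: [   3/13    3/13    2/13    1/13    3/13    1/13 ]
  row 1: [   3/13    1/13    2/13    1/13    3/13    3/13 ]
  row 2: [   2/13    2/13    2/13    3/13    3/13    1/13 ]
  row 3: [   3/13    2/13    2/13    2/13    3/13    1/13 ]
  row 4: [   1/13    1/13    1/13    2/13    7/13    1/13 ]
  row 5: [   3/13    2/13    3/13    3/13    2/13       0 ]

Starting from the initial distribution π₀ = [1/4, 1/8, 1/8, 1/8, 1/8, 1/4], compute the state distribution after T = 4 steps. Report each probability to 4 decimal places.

t=0: π = [0.2500, 0.1250, 0.1250, 0.1250, 0.1250, 0.2500]
t=1: π = [0.2019, 0.1538, 0.1635, 0.1538, 0.2500, 0.0769]
t=2: π = [0.1797, 0.1383, 0.1405, 0.1450, 0.3018, 0.0947]
t=3: π = [0.1735, 0.1338, 0.1379, 0.1475, 0.3163, 0.0909]
t=4: π = [0.1715, 0.1326, 0.1365, 0.1478, 0.3211, 0.0905]

π = [0.1715, 0.1326, 0.1365, 0.1478, 0.3211, 0.0905]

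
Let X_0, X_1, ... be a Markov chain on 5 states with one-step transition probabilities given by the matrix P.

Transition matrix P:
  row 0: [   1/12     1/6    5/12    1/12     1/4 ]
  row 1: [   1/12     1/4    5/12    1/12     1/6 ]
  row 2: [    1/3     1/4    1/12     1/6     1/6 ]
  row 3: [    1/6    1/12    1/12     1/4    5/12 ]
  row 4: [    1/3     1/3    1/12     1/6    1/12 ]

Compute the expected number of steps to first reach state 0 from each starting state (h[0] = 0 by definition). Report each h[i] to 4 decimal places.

h = [0.0000, 5.0154, 4.0510, 4.6325, 4.1252]

First-step conditioning: h[0] = 0; for i ≠ 0, h[i] = 1 + Σ_k P[i][k]·h[k].
  h[1] = 1 + 1/4·h[1] + 5/12·h[2] + 1/12·h[3] + 1/6·h[4]
  h[2] = 1 + 1/4·h[1] + 1/12·h[2] + 1/6·h[3] + 1/6·h[4]
  h[3] = 1 + 1/12·h[1] + 1/12·h[2] + 1/4·h[3] + 5/12·h[4]
  h[4] = 1 + 1/3·h[1] + 1/12·h[2] + 1/6·h[3] + 1/12·h[4]
Solving the 4×4 linear system over states ≠ 0 gives exactly h = [0, 25152/5015, 20316/5015, 23232/5015, 20688/5015] (h[0] = 0 is the target).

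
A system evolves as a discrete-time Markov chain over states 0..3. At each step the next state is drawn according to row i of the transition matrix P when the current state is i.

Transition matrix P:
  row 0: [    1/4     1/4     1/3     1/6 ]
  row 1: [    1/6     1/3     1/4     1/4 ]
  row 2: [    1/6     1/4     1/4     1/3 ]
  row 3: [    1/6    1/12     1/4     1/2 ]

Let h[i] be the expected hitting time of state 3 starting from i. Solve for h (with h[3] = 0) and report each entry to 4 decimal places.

h = [4.2162, 3.8919, 3.5676, 0.0000]

First-step conditioning: h[3] = 0; for i ≠ 3, h[i] = 1 + Σ_k P[i][k]·h[k].
  h[0] = 1 + 1/4·h[0] + 1/4·h[1] + 1/3·h[2]
  h[1] = 1 + 1/6·h[0] + 1/3·h[1] + 1/4·h[2]
  h[2] = 1 + 1/6·h[0] + 1/4·h[1] + 1/4·h[2]
Solving the 3×3 linear system over states ≠ 3 gives exactly h = [156/37, 144/37, 132/37, 0] (h[3] = 0 is the target).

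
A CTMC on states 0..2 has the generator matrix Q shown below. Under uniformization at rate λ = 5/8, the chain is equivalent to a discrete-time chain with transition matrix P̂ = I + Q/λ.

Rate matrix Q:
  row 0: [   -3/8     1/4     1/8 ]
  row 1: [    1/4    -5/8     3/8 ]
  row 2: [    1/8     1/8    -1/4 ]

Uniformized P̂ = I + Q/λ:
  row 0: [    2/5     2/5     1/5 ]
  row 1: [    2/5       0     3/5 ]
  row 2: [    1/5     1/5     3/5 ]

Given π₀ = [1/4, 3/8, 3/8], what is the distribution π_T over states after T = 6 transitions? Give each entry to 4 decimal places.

t=0: π = [0.2500, 0.3750, 0.3750]
t=1: π = [0.3250, 0.1750, 0.5000]
t=2: π = [0.3000, 0.2300, 0.4700]
t=3: π = [0.3060, 0.2140, 0.4800]
t=4: π = [0.3040, 0.2184, 0.4776]
t=5: π = [0.3045, 0.2171, 0.4784]
t=6: π = [0.3043, 0.2175, 0.4782]

π = [0.3043, 0.2175, 0.4782]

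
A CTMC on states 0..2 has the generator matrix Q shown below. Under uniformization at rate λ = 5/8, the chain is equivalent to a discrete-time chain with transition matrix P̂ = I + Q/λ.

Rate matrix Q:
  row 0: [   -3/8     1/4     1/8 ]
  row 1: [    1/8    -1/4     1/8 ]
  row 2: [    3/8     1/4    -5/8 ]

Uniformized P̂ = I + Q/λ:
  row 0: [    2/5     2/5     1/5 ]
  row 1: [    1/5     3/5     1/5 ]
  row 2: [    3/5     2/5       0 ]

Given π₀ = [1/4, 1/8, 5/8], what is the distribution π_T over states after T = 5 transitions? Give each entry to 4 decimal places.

t=0: π = [0.2500, 0.1250, 0.6250]
t=1: π = [0.5000, 0.4250, 0.0750]
t=2: π = [0.3300, 0.4850, 0.1850]
t=3: π = [0.3400, 0.4970, 0.1630]
t=4: π = [0.3332, 0.4994, 0.1674]
t=5: π = [0.3336, 0.4999, 0.1665]

π = [0.3336, 0.4999, 0.1665]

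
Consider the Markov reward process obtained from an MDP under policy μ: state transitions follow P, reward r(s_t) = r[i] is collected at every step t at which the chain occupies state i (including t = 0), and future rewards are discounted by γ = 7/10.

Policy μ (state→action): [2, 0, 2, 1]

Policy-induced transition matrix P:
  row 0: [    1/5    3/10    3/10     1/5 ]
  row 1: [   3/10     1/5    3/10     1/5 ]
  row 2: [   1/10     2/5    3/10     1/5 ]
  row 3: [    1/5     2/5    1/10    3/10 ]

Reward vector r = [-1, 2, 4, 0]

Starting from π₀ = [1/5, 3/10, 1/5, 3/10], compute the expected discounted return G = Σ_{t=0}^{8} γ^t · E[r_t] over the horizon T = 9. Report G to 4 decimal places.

G = 4.3387

t=0: π = [0.2000, 0.3000, 0.2000, 0.3000], E[r] = 1.2000, γ^t·E[r] = 1.200000, running G = 1.200000
t=1: π = [0.2100, 0.3200, 0.2400, 0.2300], E[r] = 1.3900, γ^t·E[r] = 0.973000, running G = 2.173000
t=2: π = [0.2080, 0.3150, 0.2540, 0.2230], E[r] = 1.4380, γ^t·E[r] = 0.704620, running G = 2.877620
t=3: π = [0.2061, 0.3162, 0.2554, 0.2223], E[r] = 1.4479, γ^t·E[r] = 0.496630, running G = 3.374250
t=4: π = [0.2061, 0.3162, 0.2555, 0.2222], E[r] = 1.4484, γ^t·E[r] = 0.347756, running G = 3.722006
t=5: π = [0.2061, 0.3162, 0.2556, 0.2222], E[r] = 1.4485, γ^t·E[r] = 0.243446, running G = 3.965452
t=6: π = [0.2061, 0.3162, 0.2556, 0.2222], E[r] = 1.4485, γ^t·E[r] = 0.170413, running G = 4.135864
t=7: π = [0.2061, 0.3162, 0.2556, 0.2222], E[r] = 1.4485, γ^t·E[r] = 0.119289, running G = 4.255153
t=8: π = [0.2061, 0.3162, 0.2556, 0.2222], E[r] = 1.4485, γ^t·E[r] = 0.083502, running G = 4.338655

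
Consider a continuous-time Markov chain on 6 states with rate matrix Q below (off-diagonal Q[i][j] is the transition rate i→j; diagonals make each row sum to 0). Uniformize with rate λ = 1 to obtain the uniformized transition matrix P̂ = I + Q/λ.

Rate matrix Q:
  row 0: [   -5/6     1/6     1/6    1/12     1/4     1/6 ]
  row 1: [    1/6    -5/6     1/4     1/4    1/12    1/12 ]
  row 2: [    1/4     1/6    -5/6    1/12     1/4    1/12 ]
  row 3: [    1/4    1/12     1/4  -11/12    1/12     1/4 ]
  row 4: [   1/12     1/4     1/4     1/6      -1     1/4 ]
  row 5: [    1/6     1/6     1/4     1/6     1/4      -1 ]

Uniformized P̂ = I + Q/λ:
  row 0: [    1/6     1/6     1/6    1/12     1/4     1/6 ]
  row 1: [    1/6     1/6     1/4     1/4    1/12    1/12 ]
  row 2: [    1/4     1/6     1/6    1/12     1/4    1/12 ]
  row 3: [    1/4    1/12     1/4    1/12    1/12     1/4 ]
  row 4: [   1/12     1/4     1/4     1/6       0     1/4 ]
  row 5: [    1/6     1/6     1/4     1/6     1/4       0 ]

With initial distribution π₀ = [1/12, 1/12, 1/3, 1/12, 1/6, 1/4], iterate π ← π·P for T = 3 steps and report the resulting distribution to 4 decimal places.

π = [0.1833, 0.1681, 0.2169, 0.1364, 0.1603, 0.1350]

t=0: π = [0.0833, 0.0833, 0.3333, 0.0833, 0.1667, 0.2500]
t=1: π = [0.1875, 0.1736, 0.2153, 0.1319, 0.1806, 0.1111]
t=2: π = [0.1806, 0.1707, 0.2164, 0.1366, 0.1539, 0.1418]
t=3: π = [0.1833, 0.1681, 0.2169, 0.1364, 0.1603, 0.1350]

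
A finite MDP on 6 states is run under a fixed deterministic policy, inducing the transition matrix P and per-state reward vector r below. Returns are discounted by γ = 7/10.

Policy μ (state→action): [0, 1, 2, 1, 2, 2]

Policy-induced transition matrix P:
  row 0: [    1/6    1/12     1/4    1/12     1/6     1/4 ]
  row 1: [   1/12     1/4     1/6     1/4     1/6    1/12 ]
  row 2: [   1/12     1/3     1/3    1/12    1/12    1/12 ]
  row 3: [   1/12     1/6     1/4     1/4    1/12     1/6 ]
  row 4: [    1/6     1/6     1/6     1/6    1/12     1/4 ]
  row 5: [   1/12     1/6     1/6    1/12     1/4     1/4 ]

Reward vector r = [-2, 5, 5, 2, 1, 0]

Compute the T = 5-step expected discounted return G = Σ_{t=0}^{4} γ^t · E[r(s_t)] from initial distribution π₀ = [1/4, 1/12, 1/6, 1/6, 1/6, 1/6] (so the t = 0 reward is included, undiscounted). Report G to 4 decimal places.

G = 5.4108

t=0: π = [0.2500, 0.0833, 0.1667, 0.1667, 0.1667, 0.1667], E[r] = 1.2500, γ^t·E[r] = 1.250000, running G = 1.250000
t=1: π = [0.1181, 0.1806, 0.2292, 0.1389, 0.1389, 0.1944], E[r] = 2.2292, γ^t·E[r] = 1.560417, running G = 2.810417
t=2: π = [0.1047, 0.2101, 0.2263, 0.1481, 0.1406, 0.1701], E[r] = 2.4091, γ^t·E[r] = 1.180480, running G = 3.990897
t=3: π = [0.1038, 0.2132, 0.2255, 0.1548, 0.1379, 0.1649], E[r] = 2.4329, γ^t·E[r] = 0.834491, running G = 4.825388
t=4: π = [0.1035, 0.2134, 0.2258, 0.1561, 0.1372, 0.1640], E[r] = 2.4383, γ^t·E[r] = 0.585434, running G = 5.410822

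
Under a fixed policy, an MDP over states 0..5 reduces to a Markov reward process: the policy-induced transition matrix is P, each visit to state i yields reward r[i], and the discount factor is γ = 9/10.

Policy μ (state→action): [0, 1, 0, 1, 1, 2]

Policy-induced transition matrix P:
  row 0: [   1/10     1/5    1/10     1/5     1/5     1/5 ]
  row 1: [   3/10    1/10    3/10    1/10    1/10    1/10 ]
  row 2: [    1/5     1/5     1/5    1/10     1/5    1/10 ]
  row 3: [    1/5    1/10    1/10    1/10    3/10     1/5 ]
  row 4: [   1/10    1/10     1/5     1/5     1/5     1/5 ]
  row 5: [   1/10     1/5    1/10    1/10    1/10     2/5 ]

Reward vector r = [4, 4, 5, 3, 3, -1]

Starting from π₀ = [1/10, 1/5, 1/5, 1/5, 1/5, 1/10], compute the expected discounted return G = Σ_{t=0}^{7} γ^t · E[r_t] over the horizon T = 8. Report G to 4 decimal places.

G = 16.6272

t=0: π = [0.1000, 0.2000, 0.2000, 0.2000, 0.2000, 0.1000], E[r] = 3.3000, γ^t·E[r] = 3.300000, running G = 3.300000
t=1: π = [0.1800, 0.1400, 0.1800, 0.1300, 0.1900, 0.1800], E[r] = 2.9600, γ^t·E[r] = 2.664000, running G = 5.964000
t=2: π = [0.1590, 0.1540, 0.1650, 0.1370, 0.1810, 0.2040], E[r] = 2.8270, γ^t·E[r] = 2.289870, running G = 8.253870
t=3: π = [0.1610, 0.1528, 0.1654, 0.1340, 0.1779, 0.2089], E[r] = 2.8090, γ^t·E[r] = 2.047761, running G = 10.301631
t=4: π = [0.1605, 0.1535, 0.1649, 0.1339, 0.1772, 0.2100], E[r] = 2.8040, γ^t·E[r] = 1.839685, running G = 12.141316
t=5: π = [0.1606, 0.1535, 0.1649, 0.1338, 0.1770, 0.2102], E[r] = 2.8034, γ^t·E[r] = 1.655353, running G = 13.796669
t=6: π = [0.1606, 0.1536, 0.1649, 0.1338, 0.1770, 0.2102], E[r] = 2.8032, γ^t·E[r] = 1.489740, running G = 15.286409
t=7: π = [0.1606, 0.1536, 0.1649, 0.1338, 0.1770, 0.2102], E[r] = 2.8032, γ^t·E[r] = 1.340759, running G = 16.627167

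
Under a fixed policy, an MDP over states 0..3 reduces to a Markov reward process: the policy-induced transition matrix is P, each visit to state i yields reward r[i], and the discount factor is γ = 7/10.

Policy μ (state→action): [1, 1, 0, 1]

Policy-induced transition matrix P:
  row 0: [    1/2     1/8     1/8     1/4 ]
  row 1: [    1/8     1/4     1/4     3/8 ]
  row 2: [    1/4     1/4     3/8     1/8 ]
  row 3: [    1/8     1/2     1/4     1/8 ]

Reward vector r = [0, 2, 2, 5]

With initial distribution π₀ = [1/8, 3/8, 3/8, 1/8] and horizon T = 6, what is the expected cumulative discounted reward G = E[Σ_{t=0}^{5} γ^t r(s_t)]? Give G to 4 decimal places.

G = 6.4109

t=0: π = [0.1250, 0.3750, 0.3750, 0.1250], E[r] = 2.1250, γ^t·E[r] = 2.125000, running G = 2.125000
t=1: π = [0.2188, 0.2656, 0.2813, 0.2344], E[r] = 2.2656, γ^t·E[r] = 1.585938, running G = 3.710938
t=2: π = [0.2422, 0.2813, 0.2578, 0.2188], E[r] = 2.1719, γ^t·E[r] = 1.064219, running G = 4.775156
t=3: π = [0.2480, 0.2744, 0.2520, 0.2256], E[r] = 2.1807, γ^t·E[r] = 0.747968, running G = 5.523124
t=4: π = [0.2495, 0.2754, 0.2505, 0.2246], E[r] = 2.1748, γ^t·E[r] = 0.522171, running G = 6.045295
t=5: π = [0.2499, 0.2750, 0.2501, 0.2250], E[r] = 2.1754, γ^t·E[r] = 0.365612, running G = 6.410906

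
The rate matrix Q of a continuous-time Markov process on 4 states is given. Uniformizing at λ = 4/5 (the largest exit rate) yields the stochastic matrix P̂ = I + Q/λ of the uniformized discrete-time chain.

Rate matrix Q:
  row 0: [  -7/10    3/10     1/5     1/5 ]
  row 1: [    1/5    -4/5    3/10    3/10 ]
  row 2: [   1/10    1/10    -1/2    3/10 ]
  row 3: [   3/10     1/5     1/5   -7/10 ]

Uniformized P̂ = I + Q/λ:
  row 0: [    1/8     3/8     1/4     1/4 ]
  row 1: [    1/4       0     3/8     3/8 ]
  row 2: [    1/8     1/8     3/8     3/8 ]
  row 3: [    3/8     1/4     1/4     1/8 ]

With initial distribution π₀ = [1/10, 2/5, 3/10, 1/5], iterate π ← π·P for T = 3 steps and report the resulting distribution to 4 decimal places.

π = [0.2178, 0.1877, 0.3141, 0.2805]

t=0: π = [0.1000, 0.4000, 0.3000, 0.2000]
t=1: π = [0.2250, 0.1250, 0.3375, 0.3125]
t=2: π = [0.2188, 0.2047, 0.3078, 0.2688]
t=3: π = [0.2178, 0.1877, 0.3141, 0.2805]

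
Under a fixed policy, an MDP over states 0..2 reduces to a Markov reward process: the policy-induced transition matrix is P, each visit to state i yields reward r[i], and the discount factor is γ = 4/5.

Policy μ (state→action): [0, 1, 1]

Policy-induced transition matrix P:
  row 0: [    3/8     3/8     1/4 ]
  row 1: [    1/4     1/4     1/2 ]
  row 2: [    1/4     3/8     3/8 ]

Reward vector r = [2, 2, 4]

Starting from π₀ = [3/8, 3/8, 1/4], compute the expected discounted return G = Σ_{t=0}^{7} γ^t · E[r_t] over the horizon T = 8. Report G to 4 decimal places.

G = 11.2185

t=0: π = [0.3750, 0.3750, 0.2500], E[r] = 2.5000, γ^t·E[r] = 2.500000, running G = 2.500000
t=1: π = [0.2969, 0.3281, 0.3750], E[r] = 2.7500, γ^t·E[r] = 2.200000, running G = 4.700000
t=2: π = [0.2871, 0.3340, 0.3789], E[r] = 2.7578, γ^t·E[r] = 1.765000, running G = 6.465000
t=3: π = [0.2859, 0.3333, 0.3809], E[r] = 2.7617, γ^t·E[r] = 1.414000, running G = 7.879000
t=4: π = [0.2857, 0.3333, 0.3809], E[r] = 2.7618, γ^t·E[r] = 1.131250, running G = 9.010250
t=5: π = [0.2857, 0.3333, 0.3810], E[r] = 2.7619, γ^t·E[r] = 0.905020, running G = 9.915270
t=6: π = [0.2857, 0.3333, 0.3810], E[r] = 2.7619, γ^t·E[r] = 0.724017, running G = 10.639287
t=7: π = [0.2857, 0.3333, 0.3810], E[r] = 2.7619, γ^t·E[r] = 0.579213, running G = 11.218500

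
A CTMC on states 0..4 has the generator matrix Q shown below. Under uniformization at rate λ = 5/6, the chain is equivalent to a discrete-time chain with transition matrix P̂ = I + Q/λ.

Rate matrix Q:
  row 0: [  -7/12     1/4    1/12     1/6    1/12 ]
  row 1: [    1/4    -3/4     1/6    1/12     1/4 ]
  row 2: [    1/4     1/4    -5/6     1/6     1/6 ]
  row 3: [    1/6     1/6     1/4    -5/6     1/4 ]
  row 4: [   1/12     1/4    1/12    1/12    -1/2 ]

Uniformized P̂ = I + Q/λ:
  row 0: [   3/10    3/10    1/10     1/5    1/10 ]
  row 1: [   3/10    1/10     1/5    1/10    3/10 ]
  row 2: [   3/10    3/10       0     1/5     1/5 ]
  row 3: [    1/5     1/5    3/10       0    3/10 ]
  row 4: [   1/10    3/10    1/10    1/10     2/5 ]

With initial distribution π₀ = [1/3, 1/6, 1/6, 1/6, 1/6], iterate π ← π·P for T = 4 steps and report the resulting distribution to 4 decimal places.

π = [0.2346, 0.2394, 0.1356, 0.1245, 0.2658]

t=0: π = [0.3333, 0.1667, 0.1667, 0.1667, 0.1667]
t=1: π = [0.2500, 0.2500, 0.1333, 0.1333, 0.2333]
t=2: π = [0.2400, 0.2367, 0.1383, 0.1250, 0.2600]
t=3: π = [0.2355, 0.2402, 0.1348, 0.1253, 0.2642]
t=4: π = [0.2346, 0.2394, 0.1356, 0.1245, 0.2658]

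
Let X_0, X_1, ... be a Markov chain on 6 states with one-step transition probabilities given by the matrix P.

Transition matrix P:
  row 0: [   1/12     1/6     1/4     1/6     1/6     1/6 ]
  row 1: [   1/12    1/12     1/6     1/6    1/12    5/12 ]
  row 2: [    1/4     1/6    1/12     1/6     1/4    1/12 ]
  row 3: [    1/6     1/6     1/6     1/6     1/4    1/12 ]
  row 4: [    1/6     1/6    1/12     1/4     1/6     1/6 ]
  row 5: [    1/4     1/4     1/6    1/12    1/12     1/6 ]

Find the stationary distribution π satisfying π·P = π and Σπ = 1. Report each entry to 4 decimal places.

π = [0.1668, 0.1678, 0.1541, 0.1652, 0.1641, 0.1820]

Balance equations π_j = Σ_i π_i·P[i][j]:
  π_0 = 1/12·π_0 + 1/12·π_1 + 1/4·π_2 + 1/6·π_3 + 1/6·π_4 + 1/4·π_5
  π_1 = 1/6·π_0 + 1/12·π_1 + 1/6·π_2 + 1/6·π_3 + 1/6·π_4 + 1/4·π_5
  π_2 = 1/4·π_0 + 1/6·π_1 + 1/12·π_2 + 1/6·π_3 + 1/12·π_4 + 1/6·π_5
  π_3 = 1/6·π_0 + 1/6·π_1 + 1/6·π_2 + 1/6·π_3 + 1/4·π_4 + 1/12·π_5
  π_4 = 1/6·π_0 + 1/12·π_1 + 1/4·π_2 + 1/4·π_3 + 1/6·π_4 + 1/12·π_5
  normalize: π_0 + π_1 + π_2 + π_3 + π_4 + π_5 = 1
Solving the linear system gives exactly π = [3929/23557, 3954/23557, 3629/23557, 3891/23557, 3866/23557, 4288/23557].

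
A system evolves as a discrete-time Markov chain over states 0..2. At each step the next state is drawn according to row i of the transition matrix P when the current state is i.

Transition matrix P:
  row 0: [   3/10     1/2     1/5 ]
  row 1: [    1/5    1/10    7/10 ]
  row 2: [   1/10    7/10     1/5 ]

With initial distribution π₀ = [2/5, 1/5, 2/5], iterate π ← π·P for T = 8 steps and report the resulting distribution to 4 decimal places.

π = [0.1772, 0.4135, 0.4094]

t=0: π = [0.4000, 0.2000, 0.4000]
t=1: π = [0.2000, 0.5000, 0.3000]
t=2: π = [0.1900, 0.3600, 0.4500]
t=3: π = [0.1740, 0.4460, 0.3800]
t=4: π = [0.1794, 0.3976, 0.4230]
t=5: π = [0.1756, 0.4256, 0.3988]
t=6: π = [0.1777, 0.4095, 0.4128]
t=7: π = [0.1765, 0.4187, 0.4048]
t=8: π = [0.1772, 0.4135, 0.4094]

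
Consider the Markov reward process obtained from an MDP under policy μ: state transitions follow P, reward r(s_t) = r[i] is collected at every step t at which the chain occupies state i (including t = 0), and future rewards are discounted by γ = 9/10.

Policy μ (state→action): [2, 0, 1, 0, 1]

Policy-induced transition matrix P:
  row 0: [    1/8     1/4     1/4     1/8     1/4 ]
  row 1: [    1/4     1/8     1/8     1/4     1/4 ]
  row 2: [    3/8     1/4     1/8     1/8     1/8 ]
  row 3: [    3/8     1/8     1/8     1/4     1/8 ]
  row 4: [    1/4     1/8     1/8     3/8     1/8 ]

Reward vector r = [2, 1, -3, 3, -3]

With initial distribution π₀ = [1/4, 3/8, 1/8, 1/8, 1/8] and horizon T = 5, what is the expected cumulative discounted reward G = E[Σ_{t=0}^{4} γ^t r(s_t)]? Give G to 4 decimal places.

t=0: π = [0.2500, 0.3750, 0.1250, 0.1250, 0.1250], E[r] = 0.5000, γ^t·E[r] = 0.500000, running G = 0.500000
t=1: π = [0.2500, 0.1719, 0.1563, 0.2188, 0.2031], E[r] = 0.2500, γ^t·E[r] = 0.225000, running G = 0.725000
t=2: π = [0.2656, 0.1758, 0.1563, 0.2246, 0.1777], E[r] = 0.3789, γ^t·E[r] = 0.306914, running G = 1.031914
t=3: π = [0.2644, 0.1777, 0.1582, 0.2195, 0.1802], E[r] = 0.3499, γ^t·E[r] = 0.255043, running G = 1.286957
t=4: π = [0.2642, 0.1778, 0.1581, 0.2197, 0.1803], E[r] = 0.3503, γ^t·E[r] = 0.229819, running G = 1.516776

G = 1.5168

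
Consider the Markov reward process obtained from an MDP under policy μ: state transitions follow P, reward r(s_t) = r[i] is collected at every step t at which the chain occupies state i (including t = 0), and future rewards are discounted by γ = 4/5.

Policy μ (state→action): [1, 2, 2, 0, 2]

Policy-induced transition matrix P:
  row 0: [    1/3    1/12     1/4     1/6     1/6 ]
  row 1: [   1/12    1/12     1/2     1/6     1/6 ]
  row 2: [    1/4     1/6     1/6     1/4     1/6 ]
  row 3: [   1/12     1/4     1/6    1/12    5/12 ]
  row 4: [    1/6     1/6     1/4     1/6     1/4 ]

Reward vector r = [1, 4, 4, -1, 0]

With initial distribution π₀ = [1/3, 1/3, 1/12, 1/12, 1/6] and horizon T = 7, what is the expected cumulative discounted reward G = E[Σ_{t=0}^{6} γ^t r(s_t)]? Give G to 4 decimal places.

G = 6.8402

t=0: π = [0.3333, 0.3333, 0.0833, 0.0833, 0.1667], E[r] = 1.9167, γ^t·E[r] = 1.916667, running G = 1.916667
t=1: π = [0.1944, 0.1181, 0.3194, 0.1667, 0.2014], E[r] = 1.7778, γ^t·E[r] = 1.422222, running G = 3.338889
t=2: π = [0.2020, 0.1545, 0.2390, 0.1794, 0.2251], E[r] = 1.5966, γ^t·E[r] = 1.021852, running G = 4.360741
t=3: π = [0.1924, 0.1519, 0.2538, 0.1716, 0.2303], E[r] = 1.6435, γ^t·E[r] = 0.841457, running G = 5.202198
t=4: π = [0.1929, 0.1523, 0.2525, 0.1735, 0.2288], E[r] = 1.6386, γ^t·E[r] = 0.671180, running G = 5.873378
t=5: π = [0.1927, 0.1524, 0.2526, 0.1733, 0.2291], E[r] = 1.6392, γ^t·E[r] = 0.537121, running G = 6.410499
t=6: π = [0.1927, 0.1523, 0.2526, 0.1733, 0.2291], E[r] = 1.6392, γ^t·E[r] = 0.429716, running G = 6.840215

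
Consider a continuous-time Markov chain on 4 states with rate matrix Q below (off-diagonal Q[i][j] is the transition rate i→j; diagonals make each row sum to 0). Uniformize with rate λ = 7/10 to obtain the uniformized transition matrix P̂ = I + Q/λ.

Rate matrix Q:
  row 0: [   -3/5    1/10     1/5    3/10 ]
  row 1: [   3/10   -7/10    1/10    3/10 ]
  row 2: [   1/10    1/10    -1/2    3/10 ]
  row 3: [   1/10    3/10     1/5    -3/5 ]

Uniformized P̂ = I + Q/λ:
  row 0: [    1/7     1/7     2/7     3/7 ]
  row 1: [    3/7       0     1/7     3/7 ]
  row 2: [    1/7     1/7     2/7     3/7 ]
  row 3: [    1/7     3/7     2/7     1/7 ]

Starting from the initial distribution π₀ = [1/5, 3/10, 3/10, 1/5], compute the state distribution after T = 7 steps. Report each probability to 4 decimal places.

t=0: π = [0.2000, 0.3000, 0.3000, 0.2000]
t=1: π = [0.2286, 0.1571, 0.2429, 0.3714]
t=2: π = [0.1878, 0.2265, 0.2633, 0.3224]
t=3: π = [0.2076, 0.2026, 0.2534, 0.3364]
t=4: π = [0.2007, 0.2100, 0.2568, 0.3324]
t=5: π = [0.2029, 0.2078, 0.2557, 0.3336]
t=6: π = [0.2022, 0.2085, 0.2560, 0.3333]
t=7: π = [0.2024, 0.2083, 0.2559, 0.3334]

π = [0.2024, 0.2083, 0.2559, 0.3334]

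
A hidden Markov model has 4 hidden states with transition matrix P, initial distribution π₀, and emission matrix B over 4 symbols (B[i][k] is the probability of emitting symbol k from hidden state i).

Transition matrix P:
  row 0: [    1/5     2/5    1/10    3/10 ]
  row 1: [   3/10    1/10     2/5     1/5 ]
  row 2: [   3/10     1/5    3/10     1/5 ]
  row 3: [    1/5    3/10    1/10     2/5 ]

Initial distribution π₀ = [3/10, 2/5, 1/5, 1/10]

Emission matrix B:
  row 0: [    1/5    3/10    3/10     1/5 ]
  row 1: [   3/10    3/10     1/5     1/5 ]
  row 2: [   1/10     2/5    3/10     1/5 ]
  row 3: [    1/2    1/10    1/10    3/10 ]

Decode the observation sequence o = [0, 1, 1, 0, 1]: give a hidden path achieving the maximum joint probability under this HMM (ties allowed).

path = [1, 2, 0, 1, 2]

t=0: δ = [6.000e-02, 1.200e-01, 2.000e-02, 5.000e-02]  (obs o_0=0)
t=1: δ = [1.080e-02, 7.200e-03, 1.920e-02, 2.400e-03]  ψ = [1, 0, 1, 1]  (obs o_1=1)
t=2: δ = [1.728e-03, 1.296e-03, 2.304e-03, 3.840e-04]  ψ = [2, 0, 2, 2]  (obs o_2=1)
t=3: δ = [1.382e-04, 2.074e-04, 6.912e-05, 2.592e-04]  ψ = [2, 0, 2, 0]  (obs o_3=0)
t=4: δ = [1.866e-05, 2.333e-05, 3.318e-05, 1.037e-05]  ψ = [1, 3, 1, 3]  (obs o_4=1)
backtrack: best end state = 2; path = [1, 2, 0, 1, 2]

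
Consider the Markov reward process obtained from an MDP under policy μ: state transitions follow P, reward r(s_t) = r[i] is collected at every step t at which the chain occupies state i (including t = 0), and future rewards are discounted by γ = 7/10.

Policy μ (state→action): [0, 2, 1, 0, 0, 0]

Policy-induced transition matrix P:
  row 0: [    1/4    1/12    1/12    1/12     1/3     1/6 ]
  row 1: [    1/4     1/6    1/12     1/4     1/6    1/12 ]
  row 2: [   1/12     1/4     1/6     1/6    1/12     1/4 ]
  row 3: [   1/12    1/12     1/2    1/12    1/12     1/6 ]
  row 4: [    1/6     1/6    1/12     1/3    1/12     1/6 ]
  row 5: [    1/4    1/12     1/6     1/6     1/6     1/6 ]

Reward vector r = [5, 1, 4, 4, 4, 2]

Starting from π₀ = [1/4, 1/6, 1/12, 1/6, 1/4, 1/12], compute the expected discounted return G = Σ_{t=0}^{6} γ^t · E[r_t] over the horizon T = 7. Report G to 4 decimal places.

t=0: π = [0.2500, 0.1667, 0.0833, 0.1667, 0.2500, 0.0833], E[r] = 3.5833, γ^t·E[r] = 3.583333, running G = 3.583333
t=1: π = [0.1875, 0.1319, 0.1667, 0.1875, 0.1667, 0.1597], E[r] = 3.4722, γ^t·E[r] = 2.430556, running G = 6.013889
t=2: π = [0.1771, 0.1360, 0.1887, 0.1742, 0.1545, 0.1696], E[r] = 3.4300, γ^t·E[r] = 1.680689, running G = 7.694578
t=3: π = [0.1766, 0.1390, 0.1858, 0.1745, 0.1531, 0.1711], E[r] = 3.4176, γ^t·E[r] = 1.172231, running G = 8.866808
t=4: π = [0.1772, 0.1386, 0.1858, 0.1745, 0.1533, 0.1706], E[r] = 3.4202, γ^t·E[r] = 0.821185, running G = 9.687993
t=5: π = [0.1772, 0.1386, 0.1857, 0.1745, 0.1534, 0.1706], E[r] = 3.4201, γ^t·E[r] = 0.574818, running G = 10.262812
t=6: π = [0.1772, 0.1386, 0.1857, 0.1745, 0.1534, 0.1706], E[r] = 3.4201, γ^t·E[r] = 0.402374, running G = 10.665186

G = 10.6652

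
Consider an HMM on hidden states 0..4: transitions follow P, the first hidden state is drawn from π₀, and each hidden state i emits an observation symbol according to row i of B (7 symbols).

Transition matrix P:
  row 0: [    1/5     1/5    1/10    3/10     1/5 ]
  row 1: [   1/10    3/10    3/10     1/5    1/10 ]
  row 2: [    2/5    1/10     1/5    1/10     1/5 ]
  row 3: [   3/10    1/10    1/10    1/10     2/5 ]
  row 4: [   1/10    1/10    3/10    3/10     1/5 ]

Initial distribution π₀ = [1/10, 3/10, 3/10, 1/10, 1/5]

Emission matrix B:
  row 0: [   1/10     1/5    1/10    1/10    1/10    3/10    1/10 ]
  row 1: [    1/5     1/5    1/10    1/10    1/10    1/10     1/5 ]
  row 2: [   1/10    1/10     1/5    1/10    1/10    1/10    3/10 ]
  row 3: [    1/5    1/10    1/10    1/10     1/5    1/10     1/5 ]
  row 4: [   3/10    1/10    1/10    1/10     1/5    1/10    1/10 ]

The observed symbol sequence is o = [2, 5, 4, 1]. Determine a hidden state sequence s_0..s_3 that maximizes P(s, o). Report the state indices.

t=0: δ = [1.000e-02, 3.000e-02, 6.000e-02, 1.000e-02, 2.000e-02]  (obs o_0=2)
t=1: δ = [7.200e-03, 9.000e-04, 1.200e-03, 6.000e-04, 1.200e-03]  ψ = [2, 1, 2, 1, 2]  (obs o_1=5)
t=2: δ = [1.440e-04, 1.440e-04, 7.200e-05, 4.320e-04, 2.880e-04]  ψ = [0, 0, 0, 0, 0]  (obs o_2=4)
t=3: δ = [2.592e-05, 8.640e-06, 8.640e-06, 8.640e-06, 1.728e-05]  ψ = [3, 1, 4, 4, 3]  (obs o_3=1)
backtrack: best end state = 0; path = [2, 0, 3, 0]

path = [2, 0, 3, 0]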